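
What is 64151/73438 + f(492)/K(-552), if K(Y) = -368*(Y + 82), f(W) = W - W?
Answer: 64151/73438 ≈ 0.87354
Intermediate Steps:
f(W) = 0
K(Y) = -30176 - 368*Y (K(Y) = -368*(82 + Y) = -30176 - 368*Y)
64151/73438 + f(492)/K(-552) = 64151/73438 + 0/(-30176 - 368*(-552)) = 64151*(1/73438) + 0/(-30176 + 203136) = 64151/73438 + 0/172960 = 64151/73438 + 0*(1/172960) = 64151/73438 + 0 = 64151/73438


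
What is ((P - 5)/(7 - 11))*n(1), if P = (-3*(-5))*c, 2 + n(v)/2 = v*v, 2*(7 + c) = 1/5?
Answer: -217/4 ≈ -54.250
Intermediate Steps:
c = -69/10 (c = -7 + (½)/5 = -7 + (½)*(⅕) = -7 + ⅒ = -69/10 ≈ -6.9000)
n(v) = -4 + 2*v² (n(v) = -4 + 2*(v*v) = -4 + 2*v²)
P = -207/2 (P = -3*(-5)*(-69/10) = 15*(-69/10) = -207/2 ≈ -103.50)
((P - 5)/(7 - 11))*n(1) = ((-207/2 - 5)/(7 - 11))*(-4 + 2*1²) = (-217/2/(-4))*(-4 + 2*1) = (-217/2*(-¼))*(-4 + 2) = (217/8)*(-2) = -217/4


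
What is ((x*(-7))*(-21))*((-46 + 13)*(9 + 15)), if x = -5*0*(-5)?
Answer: 0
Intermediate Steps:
x = 0 (x = 0*(-5) = 0)
((x*(-7))*(-21))*((-46 + 13)*(9 + 15)) = ((0*(-7))*(-21))*((-46 + 13)*(9 + 15)) = (0*(-21))*(-33*24) = 0*(-792) = 0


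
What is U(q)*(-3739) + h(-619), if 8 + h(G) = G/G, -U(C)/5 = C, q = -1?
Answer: -18702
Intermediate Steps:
U(C) = -5*C
h(G) = -7 (h(G) = -8 + G/G = -8 + 1 = -7)
U(q)*(-3739) + h(-619) = -5*(-1)*(-3739) - 7 = 5*(-3739) - 7 = -18695 - 7 = -18702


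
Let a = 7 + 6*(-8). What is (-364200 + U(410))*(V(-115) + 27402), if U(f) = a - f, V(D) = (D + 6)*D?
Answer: -14563066987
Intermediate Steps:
a = -41 (a = 7 - 48 = -41)
V(D) = D*(6 + D) (V(D) = (6 + D)*D = D*(6 + D))
U(f) = -41 - f
(-364200 + U(410))*(V(-115) + 27402) = (-364200 + (-41 - 1*410))*(-115*(6 - 115) + 27402) = (-364200 + (-41 - 410))*(-115*(-109) + 27402) = (-364200 - 451)*(12535 + 27402) = -364651*39937 = -14563066987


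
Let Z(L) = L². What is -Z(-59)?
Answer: -3481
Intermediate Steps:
-Z(-59) = -1*(-59)² = -1*3481 = -3481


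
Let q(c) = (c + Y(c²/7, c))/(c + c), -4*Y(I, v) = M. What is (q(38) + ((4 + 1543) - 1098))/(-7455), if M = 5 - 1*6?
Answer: -136649/2266320 ≈ -0.060296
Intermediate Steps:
M = -1 (M = 5 - 6 = -1)
Y(I, v) = ¼ (Y(I, v) = -¼*(-1) = ¼)
q(c) = (¼ + c)/(2*c) (q(c) = (c + ¼)/(c + c) = (¼ + c)/((2*c)) = (¼ + c)*(1/(2*c)) = (¼ + c)/(2*c))
(q(38) + ((4 + 1543) - 1098))/(-7455) = ((⅛)*(1 + 4*38)/38 + ((4 + 1543) - 1098))/(-7455) = ((⅛)*(1/38)*(1 + 152) + (1547 - 1098))*(-1/7455) = ((⅛)*(1/38)*153 + 449)*(-1/7455) = (153/304 + 449)*(-1/7455) = (136649/304)*(-1/7455) = -136649/2266320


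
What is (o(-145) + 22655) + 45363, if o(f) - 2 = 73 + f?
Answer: 67948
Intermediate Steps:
o(f) = 75 + f (o(f) = 2 + (73 + f) = 75 + f)
(o(-145) + 22655) + 45363 = ((75 - 145) + 22655) + 45363 = (-70 + 22655) + 45363 = 22585 + 45363 = 67948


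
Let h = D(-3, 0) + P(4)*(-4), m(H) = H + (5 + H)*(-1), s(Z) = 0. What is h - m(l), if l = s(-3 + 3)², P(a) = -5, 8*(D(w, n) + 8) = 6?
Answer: 71/4 ≈ 17.750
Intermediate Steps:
D(w, n) = -29/4 (D(w, n) = -8 + (⅛)*6 = -8 + ¾ = -29/4)
l = 0 (l = 0² = 0)
m(H) = -5 (m(H) = H + (-5 - H) = -5)
h = 51/4 (h = -29/4 - 5*(-4) = -29/4 + 20 = 51/4 ≈ 12.750)
h - m(l) = 51/4 - 1*(-5) = 51/4 + 5 = 71/4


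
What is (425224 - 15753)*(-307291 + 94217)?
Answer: -87247623854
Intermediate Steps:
(425224 - 15753)*(-307291 + 94217) = 409471*(-213074) = -87247623854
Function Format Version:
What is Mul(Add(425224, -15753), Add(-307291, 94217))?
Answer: -87247623854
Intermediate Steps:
Mul(Add(425224, -15753), Add(-307291, 94217)) = Mul(409471, -213074) = -87247623854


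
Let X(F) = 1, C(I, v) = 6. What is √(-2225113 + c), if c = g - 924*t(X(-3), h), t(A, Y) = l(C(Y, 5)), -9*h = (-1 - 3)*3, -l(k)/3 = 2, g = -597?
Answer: I*√2220166 ≈ 1490.0*I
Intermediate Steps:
l(k) = -6 (l(k) = -3*2 = -6)
h = 4/3 (h = -(-1 - 3)*3/9 = -(-4)*3/9 = -⅑*(-12) = 4/3 ≈ 1.3333)
t(A, Y) = -6
c = 4947 (c = -597 - 924*(-6) = -597 + 5544 = 4947)
√(-2225113 + c) = √(-2225113 + 4947) = √(-2220166) = I*√2220166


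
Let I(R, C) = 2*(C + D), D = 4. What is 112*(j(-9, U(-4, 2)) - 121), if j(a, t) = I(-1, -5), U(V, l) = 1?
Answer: -13776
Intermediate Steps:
I(R, C) = 8 + 2*C (I(R, C) = 2*(C + 4) = 2*(4 + C) = 8 + 2*C)
j(a, t) = -2 (j(a, t) = 8 + 2*(-5) = 8 - 10 = -2)
112*(j(-9, U(-4, 2)) - 121) = 112*(-2 - 121) = 112*(-123) = -13776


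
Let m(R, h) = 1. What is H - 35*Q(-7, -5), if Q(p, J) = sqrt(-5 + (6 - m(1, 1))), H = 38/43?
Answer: 38/43 ≈ 0.88372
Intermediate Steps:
H = 38/43 (H = 38*(1/43) = 38/43 ≈ 0.88372)
Q(p, J) = 0 (Q(p, J) = sqrt(-5 + (6 - 1*1)) = sqrt(-5 + (6 - 1)) = sqrt(-5 + 5) = sqrt(0) = 0)
H - 35*Q(-7, -5) = 38/43 - 35*0 = 38/43 + 0 = 38/43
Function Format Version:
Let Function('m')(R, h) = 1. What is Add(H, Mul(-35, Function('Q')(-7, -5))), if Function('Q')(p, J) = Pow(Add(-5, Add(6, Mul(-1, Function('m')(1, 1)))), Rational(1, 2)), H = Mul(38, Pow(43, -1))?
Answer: Rational(38, 43) ≈ 0.88372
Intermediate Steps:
H = Rational(38, 43) (H = Mul(38, Rational(1, 43)) = Rational(38, 43) ≈ 0.88372)
Function('Q')(p, J) = 0 (Function('Q')(p, J) = Pow(Add(-5, Add(6, Mul(-1, 1))), Rational(1, 2)) = Pow(Add(-5, Add(6, -1)), Rational(1, 2)) = Pow(Add(-5, 5), Rational(1, 2)) = Pow(0, Rational(1, 2)) = 0)
Add(H, Mul(-35, Function('Q')(-7, -5))) = Add(Rational(38, 43), Mul(-35, 0)) = Add(Rational(38, 43), 0) = Rational(38, 43)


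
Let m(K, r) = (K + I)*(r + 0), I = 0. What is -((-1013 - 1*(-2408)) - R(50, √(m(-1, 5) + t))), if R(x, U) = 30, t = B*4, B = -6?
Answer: -1365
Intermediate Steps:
t = -24 (t = -6*4 = -24)
m(K, r) = K*r (m(K, r) = (K + 0)*(r + 0) = K*r)
-((-1013 - 1*(-2408)) - R(50, √(m(-1, 5) + t))) = -((-1013 - 1*(-2408)) - 1*30) = -((-1013 + 2408) - 30) = -(1395 - 30) = -1*1365 = -1365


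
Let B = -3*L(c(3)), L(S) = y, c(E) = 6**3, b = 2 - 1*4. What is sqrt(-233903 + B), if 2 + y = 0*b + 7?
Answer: I*sqrt(233918) ≈ 483.65*I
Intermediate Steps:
b = -2 (b = 2 - 4 = -2)
y = 5 (y = -2 + (0*(-2) + 7) = -2 + (0 + 7) = -2 + 7 = 5)
c(E) = 216
L(S) = 5
B = -15 (B = -3*5 = -15)
sqrt(-233903 + B) = sqrt(-233903 - 15) = sqrt(-233918) = I*sqrt(233918)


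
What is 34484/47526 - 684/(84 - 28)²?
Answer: 9454255/18630192 ≈ 0.50747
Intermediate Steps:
34484/47526 - 684/(84 - 28)² = 34484*(1/47526) - 684/(56²) = 17242/23763 - 684/3136 = 17242/23763 - 684*1/3136 = 17242/23763 - 171/784 = 9454255/18630192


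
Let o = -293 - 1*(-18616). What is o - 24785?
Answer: -6462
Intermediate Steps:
o = 18323 (o = -293 + 18616 = 18323)
o - 24785 = 18323 - 24785 = -6462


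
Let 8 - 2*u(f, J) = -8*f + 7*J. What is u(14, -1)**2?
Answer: 16129/4 ≈ 4032.3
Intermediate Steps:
u(f, J) = 4 + 4*f - 7*J/2 (u(f, J) = 4 - (-8*f + 7*J)/2 = 4 + (4*f - 7*J/2) = 4 + 4*f - 7*J/2)
u(14, -1)**2 = (4 + 4*14 - 7/2*(-1))**2 = (4 + 56 + 7/2)**2 = (127/2)**2 = 16129/4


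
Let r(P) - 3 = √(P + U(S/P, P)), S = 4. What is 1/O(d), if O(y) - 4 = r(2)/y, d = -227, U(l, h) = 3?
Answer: 41087/163804 + 227*√5/819020 ≈ 0.25145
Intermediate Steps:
r(P) = 3 + √(3 + P) (r(P) = 3 + √(P + 3) = 3 + √(3 + P))
O(y) = 4 + (3 + √5)/y (O(y) = 4 + (3 + √(3 + 2))/y = 4 + (3 + √5)/y)
1/O(d) = 1/((3 + √5 + 4*(-227))/(-227)) = 1/(-(3 + √5 - 908)/227) = 1/(-(-905 + √5)/227) = 1/(905/227 - √5/227)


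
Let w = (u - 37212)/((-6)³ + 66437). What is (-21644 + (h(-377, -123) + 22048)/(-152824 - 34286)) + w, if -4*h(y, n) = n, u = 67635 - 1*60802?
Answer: -214551629988187/9912489048 ≈ -21645.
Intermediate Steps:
u = 6833 (u = 67635 - 60802 = 6833)
h(y, n) = -n/4
w = -30379/66221 (w = (6833 - 37212)/((-6)³ + 66437) = -30379/(-216 + 66437) = -30379/66221 ≈ -0.45875)
(-21644 + (h(-377, -123) + 22048)/(-152824 - 34286)) + w = (-21644 + (-¼*(-123) + 22048)/(-152824 - 34286)) - 30379/66221 = (-21644 + (123/4 + 22048)/(-187110)) - 30379/66221 = (-21644 + (88315/4)*(-1/187110)) - 30379/66221 = (-21644 - 17663/149688) - 30379/66221 = -3239864735/149688 - 30379/66221 = -214551629988187/9912489048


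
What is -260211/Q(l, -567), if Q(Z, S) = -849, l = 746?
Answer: 86737/283 ≈ 306.49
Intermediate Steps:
-260211/Q(l, -567) = -260211/(-849) = -260211*(-1/849) = 86737/283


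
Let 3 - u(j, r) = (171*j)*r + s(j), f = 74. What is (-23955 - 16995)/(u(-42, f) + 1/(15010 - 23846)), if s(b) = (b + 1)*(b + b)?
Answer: -361834200/4665646571 ≈ -0.077553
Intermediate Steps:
s(b) = 2*b*(1 + b) (s(b) = (1 + b)*(2*b) = 2*b*(1 + b))
u(j, r) = 3 - 171*j*r - 2*j*(1 + j) (u(j, r) = 3 - ((171*j)*r + 2*j*(1 + j)) = 3 - (171*j*r + 2*j*(1 + j)) = 3 - (2*j*(1 + j) + 171*j*r) = 3 + (-171*j*r - 2*j*(1 + j)) = 3 - 171*j*r - 2*j*(1 + j))
(-23955 - 16995)/(u(-42, f) + 1/(15010 - 23846)) = (-23955 - 16995)/((3 - 171*(-42)*74 - 2*(-42)*(1 - 42)) + 1/(15010 - 23846)) = -40950/((3 + 531468 - 2*(-42)*(-41)) + 1/(-8836)) = -40950/((3 + 531468 - 3444) - 1/8836) = -40950/(528027 - 1/8836) = -40950/4665646571/8836 = -40950*8836/4665646571 = -361834200/4665646571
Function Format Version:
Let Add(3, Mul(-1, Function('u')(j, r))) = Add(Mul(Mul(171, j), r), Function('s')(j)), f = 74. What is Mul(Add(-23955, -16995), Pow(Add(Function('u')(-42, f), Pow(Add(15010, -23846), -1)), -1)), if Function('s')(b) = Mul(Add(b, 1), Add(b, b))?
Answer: Rational(-361834200, 4665646571) ≈ -0.077553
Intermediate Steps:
Function('s')(b) = Mul(2, b, Add(1, b)) (Function('s')(b) = Mul(Add(1, b), Mul(2, b)) = Mul(2, b, Add(1, b)))
Function('u')(j, r) = Add(3, Mul(-171, j, r), Mul(-2, j, Add(1, j))) (Function('u')(j, r) = Add(3, Mul(-1, Add(Mul(Mul(171, j), r), Mul(2, j, Add(1, j))))) = Add(3, Mul(-1, Add(Mul(171, j, r), Mul(2, j, Add(1, j))))) = Add(3, Mul(-1, Add(Mul(2, j, Add(1, j)), Mul(171, j, r)))) = Add(3, Add(Mul(-171, j, r), Mul(-2, j, Add(1, j)))) = Add(3, Mul(-171, j, r), Mul(-2, j, Add(1, j))))
Mul(Add(-23955, -16995), Pow(Add(Function('u')(-42, f), Pow(Add(15010, -23846), -1)), -1)) = Mul(Add(-23955, -16995), Pow(Add(Add(3, Mul(-171, -42, 74), Mul(-2, -42, Add(1, -42))), Pow(Add(15010, -23846), -1)), -1)) = Mul(-40950, Pow(Add(Add(3, 531468, Mul(-2, -42, -41)), Pow(-8836, -1)), -1)) = Mul(-40950, Pow(Add(Add(3, 531468, -3444), Rational(-1, 8836)), -1)) = Mul(-40950, Pow(Add(528027, Rational(-1, 8836)), -1)) = Mul(-40950, Pow(Rational(4665646571, 8836), -1)) = Mul(-40950, Rational(8836, 4665646571)) = Rational(-361834200, 4665646571)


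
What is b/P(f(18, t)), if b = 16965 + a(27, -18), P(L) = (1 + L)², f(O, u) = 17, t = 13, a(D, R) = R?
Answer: 1883/36 ≈ 52.306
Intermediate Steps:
b = 16947 (b = 16965 - 18 = 16947)
b/P(f(18, t)) = 16947/((1 + 17)²) = 16947/(18²) = 16947/324 = 16947*(1/324) = 1883/36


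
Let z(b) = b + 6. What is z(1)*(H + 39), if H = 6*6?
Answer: 525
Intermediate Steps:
z(b) = 6 + b
H = 36
z(1)*(H + 39) = (6 + 1)*(36 + 39) = 7*75 = 525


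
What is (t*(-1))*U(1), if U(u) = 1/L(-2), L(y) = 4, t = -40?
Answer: 10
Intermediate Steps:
U(u) = 1/4
(t*(-1))*U(1) = -40*(-1)*(1/4) = 40*(1/4) = 10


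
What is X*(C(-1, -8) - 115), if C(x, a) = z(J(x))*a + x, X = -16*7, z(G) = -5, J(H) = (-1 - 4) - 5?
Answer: 8512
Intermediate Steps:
J(H) = -10 (J(H) = -5 - 5 = -10)
X = -112
C(x, a) = x - 5*a (C(x, a) = -5*a + x = x - 5*a)
X*(C(-1, -8) - 115) = -112*((-1 - 5*(-8)) - 115) = -112*((-1 + 40) - 115) = -112*(39 - 115) = -112*(-76) = 8512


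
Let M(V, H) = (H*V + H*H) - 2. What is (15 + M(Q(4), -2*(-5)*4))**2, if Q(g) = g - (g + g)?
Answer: 2111209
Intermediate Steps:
Q(g) = -g (Q(g) = g - 2*g = -g)
M(V, H) = -2 + H**2 + H*V (M(V, H) = (H*V + H**2) - 2 = (H**2 + H*V) - 2 = -2 + H**2 + H*V)
(15 + M(Q(4), -2*(-5)*4))**2 = (15 + (-2 + (-2*(-5)*4)**2 + (-2*(-5)*4)*(-1*4)))**2 = (15 + (-2 + (10*4)**2 + (10*4)*(-4)))**2 = (15 + (-2 + 40**2 + 40*(-4)))**2 = (15 + (-2 + 1600 - 160))**2 = (15 + 1438)**2 = 1453**2 = 2111209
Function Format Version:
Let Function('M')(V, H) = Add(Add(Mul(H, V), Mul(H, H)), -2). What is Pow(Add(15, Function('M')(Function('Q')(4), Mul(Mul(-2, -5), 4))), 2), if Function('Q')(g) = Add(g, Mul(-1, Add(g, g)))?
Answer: 2111209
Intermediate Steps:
Function('Q')(g) = Mul(-1, g) (Function('Q')(g) = Add(g, Mul(-1, Mul(2, g))) = Add(g, Mul(-2, g)) = Mul(-1, g))
Function('M')(V, H) = Add(-2, Pow(H, 2), Mul(H, V)) (Function('M')(V, H) = Add(Add(Mul(H, V), Pow(H, 2)), -2) = Add(Add(Pow(H, 2), Mul(H, V)), -2) = Add(-2, Pow(H, 2), Mul(H, V)))
Pow(Add(15, Function('M')(Function('Q')(4), Mul(Mul(-2, -5), 4))), 2) = Pow(Add(15, Add(-2, Pow(Mul(Mul(-2, -5), 4), 2), Mul(Mul(Mul(-2, -5), 4), Mul(-1, 4)))), 2) = Pow(Add(15, Add(-2, Pow(Mul(10, 4), 2), Mul(Mul(10, 4), -4))), 2) = Pow(Add(15, Add(-2, Pow(40, 2), Mul(40, -4))), 2) = Pow(Add(15, Add(-2, 1600, -160)), 2) = Pow(Add(15, 1438), 2) = Pow(1453, 2) = 2111209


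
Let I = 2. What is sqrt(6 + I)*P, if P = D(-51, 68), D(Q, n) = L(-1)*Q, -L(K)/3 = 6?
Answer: 1836*sqrt(2) ≈ 2596.5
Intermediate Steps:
L(K) = -18 (L(K) = -3*6 = -18)
D(Q, n) = -18*Q
P = 918 (P = -18*(-51) = 918)
sqrt(6 + I)*P = sqrt(6 + 2)*918 = sqrt(8)*918 = (2*sqrt(2))*918 = 1836*sqrt(2)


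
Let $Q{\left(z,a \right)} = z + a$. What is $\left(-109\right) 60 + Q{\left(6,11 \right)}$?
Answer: $-6523$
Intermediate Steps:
$Q{\left(z,a \right)} = a + z$
$\left(-109\right) 60 + Q{\left(6,11 \right)} = \left(-109\right) 60 + \left(11 + 6\right) = -6540 + 17 = -6523$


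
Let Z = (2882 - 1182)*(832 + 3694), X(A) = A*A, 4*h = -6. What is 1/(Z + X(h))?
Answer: 4/30776809 ≈ 1.2997e-7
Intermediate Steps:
h = -3/2 (h = (¼)*(-6) = -3/2 ≈ -1.5000)
X(A) = A²
Z = 7694200 (Z = 1700*4526 = 7694200)
1/(Z + X(h)) = 1/(7694200 + (-3/2)²) = 1/(7694200 + 9/4) = 1/(30776809/4) = 4/30776809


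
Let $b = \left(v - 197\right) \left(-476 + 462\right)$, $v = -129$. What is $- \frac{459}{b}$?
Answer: $- \frac{459}{4564} \approx -0.10057$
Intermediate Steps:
$b = 4564$ ($b = \left(-129 - 197\right) \left(-476 + 462\right) = \left(-326\right) \left(-14\right) = 4564$)
$- \frac{459}{b} = - \frac{459}{4564}$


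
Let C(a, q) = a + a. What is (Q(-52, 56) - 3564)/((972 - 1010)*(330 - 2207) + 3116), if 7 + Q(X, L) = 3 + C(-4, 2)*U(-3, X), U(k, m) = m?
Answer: -1576/37221 ≈ -0.042342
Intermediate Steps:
C(a, q) = 2*a
Q(X, L) = -4 - 8*X (Q(X, L) = -7 + (3 + (2*(-4))*X) = -7 + (3 - 8*X) = -4 - 8*X)
(Q(-52, 56) - 3564)/((972 - 1010)*(330 - 2207) + 3116) = ((-4 - 8*(-52)) - 3564)/((972 - 1010)*(330 - 2207) + 3116) = ((-4 + 416) - 3564)/(-38*(-1877) + 3116) = (412 - 3564)/(71326 + 3116) = -3152/74442 = -3152*1/74442 = -1576/37221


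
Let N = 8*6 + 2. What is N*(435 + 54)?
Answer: 24450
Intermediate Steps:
N = 50 (N = 48 + 2 = 50)
N*(435 + 54) = 50*(435 + 54) = 50*489 = 24450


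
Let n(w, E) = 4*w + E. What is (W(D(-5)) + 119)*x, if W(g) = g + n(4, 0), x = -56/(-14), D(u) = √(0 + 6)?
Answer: 540 + 4*√6 ≈ 549.80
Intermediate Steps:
D(u) = √6
n(w, E) = E + 4*w
x = 4 (x = -56*(-1/14) = 4)
W(g) = 16 + g (W(g) = g + (0 + 4*4) = g + (0 + 16) = g + 16 = 16 + g)
(W(D(-5)) + 119)*x = ((16 + √6) + 119)*4 = (135 + √6)*4 = 540 + 4*√6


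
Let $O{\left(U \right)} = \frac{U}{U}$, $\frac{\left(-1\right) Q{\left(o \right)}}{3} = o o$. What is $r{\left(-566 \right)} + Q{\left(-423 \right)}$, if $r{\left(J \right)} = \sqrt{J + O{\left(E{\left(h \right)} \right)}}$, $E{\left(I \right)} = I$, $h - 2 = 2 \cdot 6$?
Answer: $-536787 + i \sqrt{565} \approx -5.3679 \cdot 10^{5} + 23.77 i$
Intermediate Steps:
$Q{\left(o \right)} = - 3 o^{2}$ ($Q{\left(o \right)} = - 3 o o = - 3 o^{2}$)
$h = 14$ ($h = 2 + 2 \cdot 6 = 2 + 12 = 14$)
$O{\left(U \right)} = 1$
$r{\left(J \right)} = \sqrt{1 + J}$ ($r{\left(J \right)} = \sqrt{J + 1} = \sqrt{1 + J}$)
$r{\left(-566 \right)} + Q{\left(-423 \right)} = \sqrt{1 - 566} - 3 \left(-423\right)^{2} = \sqrt{-565} - 536787 = i \sqrt{565} - 536787 = -536787 + i \sqrt{565}$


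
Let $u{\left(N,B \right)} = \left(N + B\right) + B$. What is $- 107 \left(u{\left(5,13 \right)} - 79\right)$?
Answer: $5136$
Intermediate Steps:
$u{\left(N,B \right)} = N + 2 B$ ($u{\left(N,B \right)} = \left(B + N\right) + B = N + 2 B$)
$- 107 \left(u{\left(5,13 \right)} - 79\right) = - 107 \left(\left(5 + 2 \cdot 13\right) - 79\right) = - 107 \left(\left(5 + 26\right) - 79\right) = - 107 \left(31 - 79\right) = \left(-107\right) \left(-48\right) = 5136$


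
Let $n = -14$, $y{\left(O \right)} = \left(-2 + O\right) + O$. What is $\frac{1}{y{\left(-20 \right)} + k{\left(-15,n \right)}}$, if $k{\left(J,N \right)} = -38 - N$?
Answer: $- \frac{1}{66} \approx -0.015152$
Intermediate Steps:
$y{\left(O \right)} = -2 + 2 O$
$\frac{1}{y{\left(-20 \right)} + k{\left(-15,n \right)}} = \frac{1}{\left(-2 + 2 \left(-20\right)\right) - 24} = \frac{1}{\left(-2 - 40\right) + \left(-38 + 14\right)} = \frac{1}{-42 - 24} = \frac{1}{-66} = - \frac{1}{66}$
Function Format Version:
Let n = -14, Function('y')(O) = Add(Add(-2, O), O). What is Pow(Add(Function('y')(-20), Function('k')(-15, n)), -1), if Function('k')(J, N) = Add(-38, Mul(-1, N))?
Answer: Rational(-1, 66) ≈ -0.015152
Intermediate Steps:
Function('y')(O) = Add(-2, Mul(2, O))
Pow(Add(Function('y')(-20), Function('k')(-15, n)), -1) = Pow(Add(Add(-2, Mul(2, -20)), Add(-38, Mul(-1, -14))), -1) = Pow(Add(Add(-2, -40), Add(-38, 14)), -1) = Pow(Add(-42, -24), -1) = Pow(-66, -1) = Rational(-1, 66)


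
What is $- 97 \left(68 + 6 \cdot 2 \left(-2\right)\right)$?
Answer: $-4268$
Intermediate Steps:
$- 97 \left(68 + 6 \cdot 2 \left(-2\right)\right) = - 97 \left(68 + 12 \left(-2\right)\right) = - 97 \left(68 - 24\right) = \left(-97\right) 44 = -4268$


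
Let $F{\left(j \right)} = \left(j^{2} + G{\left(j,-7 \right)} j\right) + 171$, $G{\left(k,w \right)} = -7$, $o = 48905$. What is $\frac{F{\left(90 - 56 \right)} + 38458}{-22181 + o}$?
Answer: $\frac{39547}{26724} \approx 1.4798$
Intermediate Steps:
$F{\left(j \right)} = 171 + j^{2} - 7 j$ ($F{\left(j \right)} = \left(j^{2} - 7 j\right) + 171 = 171 + j^{2} - 7 j$)
$\frac{F{\left(90 - 56 \right)} + 38458}{-22181 + o} = \frac{\left(171 + \left(90 - 56\right)^{2} - 7 \left(90 - 56\right)\right) + 38458}{-22181 + 48905} = \frac{\left(171 + 34^{2} - 238\right) + 38458}{26724} = \left(\left(171 + 1156 - 238\right) + 38458\right) \frac{1}{26724} = \left(1089 + 38458\right) \frac{1}{26724} = 39547 \cdot \frac{1}{26724} = \frac{39547}{26724}$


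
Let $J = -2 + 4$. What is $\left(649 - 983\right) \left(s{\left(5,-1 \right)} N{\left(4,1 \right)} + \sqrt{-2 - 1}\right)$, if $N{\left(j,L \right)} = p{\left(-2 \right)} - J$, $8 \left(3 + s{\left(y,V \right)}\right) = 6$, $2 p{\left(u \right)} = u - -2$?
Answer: $-1503 - 334 i \sqrt{3} \approx -1503.0 - 578.5 i$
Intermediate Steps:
$J = 2$
$p{\left(u \right)} = 1 + \frac{u}{2}$ ($p{\left(u \right)} = \frac{u - -2}{2} = \frac{u + 2}{2} = \frac{2 + u}{2} = 1 + \frac{u}{2}$)
$s{\left(y,V \right)} = - \frac{9}{4}$ ($s{\left(y,V \right)} = -3 + \frac{1}{8} \cdot 6 = -3 + \frac{3}{4} = - \frac{9}{4}$)
$N{\left(j,L \right)} = -2$ ($N{\left(j,L \right)} = \left(1 + \frac{1}{2} \left(-2\right)\right) - 2 = \left(1 - 1\right) - 2 = 0 - 2 = -2$)
$\left(649 - 983\right) \left(s{\left(5,-1 \right)} N{\left(4,1 \right)} + \sqrt{-2 - 1}\right) = \left(649 - 983\right) \left(\left(- \frac{9}{4}\right) \left(-2\right) + \sqrt{-2 - 1}\right) = - 334 \left(\frac{9}{2} + \sqrt{-3}\right) = - 334 \left(\frac{9}{2} + i \sqrt{3}\right) = -1503 - 334 i \sqrt{3}$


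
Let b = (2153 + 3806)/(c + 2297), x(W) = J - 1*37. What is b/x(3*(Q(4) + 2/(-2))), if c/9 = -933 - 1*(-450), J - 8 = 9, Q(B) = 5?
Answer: 5959/41000 ≈ 0.14534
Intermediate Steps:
J = 17 (J = 8 + 9 = 17)
c = -4347 (c = 9*(-933 - 1*(-450)) = 9*(-933 + 450) = 9*(-483) = -4347)
x(W) = -20 (x(W) = 17 - 1*37 = 17 - 37 = -20)
b = -5959/2050 (b = (2153 + 3806)/(-4347 + 2297) = 5959/(-2050) = 5959*(-1/2050) = -5959/2050 ≈ -2.9068)
b/x(3*(Q(4) + 2/(-2))) = -5959/2050/(-20) = -5959/2050*(-1/20) = 5959/41000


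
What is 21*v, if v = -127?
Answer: -2667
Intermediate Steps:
21*v = 21*(-127) = -2667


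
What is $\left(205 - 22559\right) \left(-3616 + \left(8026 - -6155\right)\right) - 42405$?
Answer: $-236212415$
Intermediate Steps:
$\left(205 - 22559\right) \left(-3616 + \left(8026 - -6155\right)\right) - 42405 = - 22354 \left(-3616 + \left(8026 + 6155\right)\right) - 42405 = - 22354 \left(-3616 + 14181\right) - 42405 = \left(-22354\right) 10565 - 42405 = -236170010 - 42405 = -236212415$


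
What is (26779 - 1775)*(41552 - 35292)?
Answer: 156525040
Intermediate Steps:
(26779 - 1775)*(41552 - 35292) = 25004*6260 = 156525040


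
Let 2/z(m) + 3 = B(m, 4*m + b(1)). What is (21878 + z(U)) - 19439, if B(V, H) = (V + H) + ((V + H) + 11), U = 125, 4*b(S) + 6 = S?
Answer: 6124333/2511 ≈ 2439.0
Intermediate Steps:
b(S) = -3/2 + S/4
B(V, H) = 11 + 2*H + 2*V (B(V, H) = (H + V) + ((H + V) + 11) = (H + V) + (11 + H + V) = 11 + 2*H + 2*V)
z(m) = 2/(11/2 + 10*m) (z(m) = 2/(-3 + (11 + 2*(4*m + (-3/2 + (¼)*1)) + 2*m)) = 2/(-3 + (11 + 2*(4*m + (-3/2 + ¼)) + 2*m)) = 2/(-3 + (11 + 2*(4*m - 5/4) + 2*m)) = 2/(-3 + (11 + 2*(-5/4 + 4*m) + 2*m)) = 2/(-3 + (11 + (-5/2 + 8*m) + 2*m)) = 2/(-3 + (17/2 + 10*m)) = 2/(11/2 + 10*m))
(21878 + z(U)) - 19439 = (21878 + 4/(11 + 20*125)) - 19439 = (21878 + 4/(11 + 2500)) - 19439 = (21878 + 4/2511) - 19439 = 54935662/2511 - 19439 = 6124333/2511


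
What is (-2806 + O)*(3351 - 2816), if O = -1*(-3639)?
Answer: 445655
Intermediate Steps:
O = 3639
(-2806 + O)*(3351 - 2816) = (-2806 + 3639)*(3351 - 2816) = 833*535 = 445655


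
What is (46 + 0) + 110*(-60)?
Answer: -6554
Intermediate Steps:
(46 + 0) + 110*(-60) = 46 - 6600 = -6554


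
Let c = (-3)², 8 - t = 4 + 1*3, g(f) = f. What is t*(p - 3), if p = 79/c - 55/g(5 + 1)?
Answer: -61/18 ≈ -3.3889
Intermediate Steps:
t = 1 (t = 8 - (4 + 1*3) = 8 - (4 + 3) = 8 - 1*7 = 8 - 7 = 1)
c = 9
p = -7/18 (p = 79/9 - 55/(5 + 1) = 79*(⅑) - 55/6 = 79/9 - 55*⅙ = 79/9 - 55/6 = -7/18 ≈ -0.38889)
t*(p - 3) = 1*(-7/18 - 3) = 1*(-61/18) = -61/18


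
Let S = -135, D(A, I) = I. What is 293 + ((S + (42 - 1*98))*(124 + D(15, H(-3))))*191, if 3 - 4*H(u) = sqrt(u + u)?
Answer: -18202847/4 + 36481*I*sqrt(6)/4 ≈ -4.5507e+6 + 22340.0*I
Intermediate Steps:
H(u) = 3/4 - sqrt(2)*sqrt(u)/4 (H(u) = 3/4 - sqrt(u + u)/4 = 3/4 - sqrt(2)*sqrt(u)/4)
293 + ((S + (42 - 1*98))*(124 + D(15, H(-3))))*191 = 293 + ((-135 + (42 - 1*98))*(124 + (3/4 - sqrt(2)*sqrt(-3)/4)))*191 = 293 + ((-135 + (42 - 98))*(124 + (3/4 - sqrt(2)*I*sqrt(3)/4)))*191 = 293 + ((-135 - 56)*(124 + (3/4 - I*sqrt(6)/4)))*191 = 293 - 191*(499/4 - I*sqrt(6)/4)*191 = 293 + (-95309/4 + 191*I*sqrt(6)/4)*191 = 293 + (-18204019/4 + 36481*I*sqrt(6)/4) = -18202847/4 + 36481*I*sqrt(6)/4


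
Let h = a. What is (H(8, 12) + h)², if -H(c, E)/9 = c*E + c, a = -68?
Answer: 1008016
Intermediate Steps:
H(c, E) = -9*c - 9*E*c (H(c, E) = -9*(c*E + c) = -9*(E*c + c) = -9*(c + E*c) = -9*c - 9*E*c)
h = -68
(H(8, 12) + h)² = (-9*8*(1 + 12) - 68)² = (-9*8*13 - 68)² = (-936 - 68)² = (-1004)² = 1008016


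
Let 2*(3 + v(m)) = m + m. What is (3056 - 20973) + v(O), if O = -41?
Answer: -17961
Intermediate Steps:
v(m) = -3 + m (v(m) = -3 + (m + m)/2 = -3 + (2*m)/2 = -3 + m)
(3056 - 20973) + v(O) = (3056 - 20973) + (-3 - 41) = -17917 - 44 = -17961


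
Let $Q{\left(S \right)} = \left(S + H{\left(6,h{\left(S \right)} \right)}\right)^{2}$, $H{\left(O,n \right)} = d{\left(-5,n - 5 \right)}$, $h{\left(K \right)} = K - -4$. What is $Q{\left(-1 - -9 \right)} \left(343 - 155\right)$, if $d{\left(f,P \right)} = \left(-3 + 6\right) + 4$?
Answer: $42300$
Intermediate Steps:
$d{\left(f,P \right)} = 7$ ($d{\left(f,P \right)} = 3 + 4 = 7$)
$h{\left(K \right)} = 4 + K$ ($h{\left(K \right)} = K + 4 = 4 + K$)
$H{\left(O,n \right)} = 7$
$Q{\left(S \right)} = \left(7 + S\right)^{2}$ ($Q{\left(S \right)} = \left(S + 7\right)^{2} = \left(7 + S\right)^{2}$)
$Q{\left(-1 - -9 \right)} \left(343 - 155\right) = \left(7 - -8\right)^{2} \left(343 - 155\right) = \left(7 + \left(-1 + 9\right)\right)^{2} \cdot 188 = \left(7 + 8\right)^{2} \cdot 188 = 15^{2} \cdot 188 = 225 \cdot 188 = 42300$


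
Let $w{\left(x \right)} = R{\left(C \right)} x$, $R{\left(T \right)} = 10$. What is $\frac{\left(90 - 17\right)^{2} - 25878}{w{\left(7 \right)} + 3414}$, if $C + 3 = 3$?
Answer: $- \frac{20549}{3484} \approx -5.8981$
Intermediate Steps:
$C = 0$ ($C = -3 + 3 = 0$)
$w{\left(x \right)} = 10 x$
$\frac{\left(90 - 17\right)^{2} - 25878}{w{\left(7 \right)} + 3414} = \frac{\left(90 - 17\right)^{2} - 25878}{10 \cdot 7 + 3414} = \frac{73^{2} - 25878}{70 + 3414} = \frac{5329 - 25878}{3484} = \left(-20549\right) \frac{1}{3484} = - \frac{20549}{3484}$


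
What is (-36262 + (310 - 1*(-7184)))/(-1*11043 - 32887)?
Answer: 14384/21965 ≈ 0.65486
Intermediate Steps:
(-36262 + (310 - 1*(-7184)))/(-1*11043 - 32887) = (-36262 + (310 + 7184))/(-11043 - 32887) = (-36262 + 7494)/(-43930) = -28768*(-1/43930) = 14384/21965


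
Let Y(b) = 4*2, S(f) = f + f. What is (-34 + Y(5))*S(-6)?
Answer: 312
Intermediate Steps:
S(f) = 2*f
Y(b) = 8
(-34 + Y(5))*S(-6) = (-34 + 8)*(2*(-6)) = -26*(-12) = 312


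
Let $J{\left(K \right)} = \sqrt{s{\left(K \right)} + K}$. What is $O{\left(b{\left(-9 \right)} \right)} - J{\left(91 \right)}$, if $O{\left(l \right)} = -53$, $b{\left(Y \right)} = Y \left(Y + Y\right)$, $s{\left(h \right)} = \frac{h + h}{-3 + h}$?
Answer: $-53 - \frac{3 \sqrt{5005}}{22} \approx -62.647$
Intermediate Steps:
$s{\left(h \right)} = \frac{2 h}{-3 + h}$
$b{\left(Y \right)} = 2 Y^{2}$ ($b{\left(Y \right)} = Y 2 Y = 2 Y^{2}$)
$J{\left(K \right)} = \sqrt{K + \frac{2 K}{-3 + K}}$ ($J{\left(K \right)} = \sqrt{\frac{2 K}{-3 + K} + K} = \sqrt{K + \frac{2 K}{-3 + K}}$)
$O{\left(b{\left(-9 \right)} \right)} - J{\left(91 \right)} = -53 - \sqrt{\frac{91 \left(-1 + 91\right)}{-3 + 91}} = -53 - \sqrt{91 \cdot \frac{1}{88} \cdot 90} = -53 - \sqrt{\frac{4095}{44}} = -53 - \frac{3 \sqrt{5005}}{22}$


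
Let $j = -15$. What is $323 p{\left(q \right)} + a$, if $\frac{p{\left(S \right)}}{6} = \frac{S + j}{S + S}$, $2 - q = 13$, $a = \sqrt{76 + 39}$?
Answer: $\frac{25194}{11} + \sqrt{115} \approx 2301.1$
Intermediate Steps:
$a = \sqrt{115} \approx 10.724$
$q = -11$ ($q = 2 - 13 = -11$)
$p{\left(S \right)} = \frac{3 \left(-15 + S\right)}{S}$ ($p{\left(S \right)} = 6 \frac{S - 15}{S + S} = 6 \frac{-15 + S}{2 S} = \frac{3 \left(-15 + S\right)}{S}$)
$323 p{\left(q \right)} + a = 323 \left(3 - \frac{45}{-11}\right) + \sqrt{115} = 323 \left(3 - - \frac{45}{11}\right) + \sqrt{115} = 323 \left(3 + \frac{45}{11}\right) + \sqrt{115} = 323 \cdot \frac{78}{11} + \sqrt{115} = \frac{25194}{11} + \sqrt{115}$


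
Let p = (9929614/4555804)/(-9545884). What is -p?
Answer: 4964807/21744588255368 ≈ 2.2832e-7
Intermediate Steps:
p = -4964807/21744588255368 (p = (9929614*(1/4555804))*(-1/9545884) = (4964807/2277902)*(-1/9545884) = -4964807/21744588255368 ≈ -2.2832e-7)
-p = -1*(-4964807/21744588255368) = 4964807/21744588255368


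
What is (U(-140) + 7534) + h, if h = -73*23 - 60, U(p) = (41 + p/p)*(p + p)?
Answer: -5965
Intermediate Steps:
U(p) = 84*p (U(p) = (41 + 1)*(2*p) = 42*(2*p) = 84*p)
h = -1739 (h = -1679 - 60 = -1739)
(U(-140) + 7534) + h = (84*(-140) + 7534) - 1739 = (-11760 + 7534) - 1739 = -4226 - 1739 = -5965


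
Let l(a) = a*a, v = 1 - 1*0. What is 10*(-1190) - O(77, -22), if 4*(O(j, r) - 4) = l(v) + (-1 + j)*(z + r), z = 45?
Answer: -49365/4 ≈ -12341.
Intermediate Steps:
v = 1 (v = 1 + 0 = 1)
l(a) = a²
O(j, r) = 17/4 + (-1 + j)*(45 + r)/4 (O(j, r) = 4 + (1² + (-1 + j)*(45 + r))/4 = 4 + (1 + (-1 + j)*(45 + r))/4 = 4 + (¼ + (-1 + j)*(45 + r)/4) = 17/4 + (-1 + j)*(45 + r)/4)
10*(-1190) - O(77, -22) = 10*(-1190) - (-7 - ¼*(-22) + (45/4)*77 + (¼)*77*(-22)) = -11900 - (-7 + 11/2 + 3465/4 - 847/2) = -11900 - 1*1765/4 = -11900 - 1765/4 = -49365/4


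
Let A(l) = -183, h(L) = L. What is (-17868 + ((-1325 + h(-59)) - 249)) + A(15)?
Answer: -19684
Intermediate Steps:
(-17868 + ((-1325 + h(-59)) - 249)) + A(15) = (-17868 + ((-1325 - 59) - 249)) - 183 = (-17868 + (-1384 - 249)) - 183 = (-17868 - 1633) - 183 = -19501 - 183 = -19684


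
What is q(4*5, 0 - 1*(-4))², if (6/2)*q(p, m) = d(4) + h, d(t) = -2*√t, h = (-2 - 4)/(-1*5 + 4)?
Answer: 4/9 ≈ 0.44444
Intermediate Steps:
h = 6 (h = -6/(-5 + 4) = -6/(-1) = -6*(-1) = 6)
q(p, m) = ⅔ (q(p, m) = (-2*√4 + 6)/3 = (-2*2 + 6)/3 = (-4 + 6)/3 = (⅓)*2 = ⅔)
q(4*5, 0 - 1*(-4))² = (⅔)² = 4/9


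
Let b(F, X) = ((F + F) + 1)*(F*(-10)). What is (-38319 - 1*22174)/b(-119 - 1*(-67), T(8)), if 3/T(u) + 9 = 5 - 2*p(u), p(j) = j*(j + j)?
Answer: 60493/53560 ≈ 1.1294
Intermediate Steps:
p(j) = 2*j² (p(j) = j*(2*j) = 2*j²)
T(u) = 3/(-4 - 4*u²) (T(u) = 3/(-9 + (5 - 4*u²)) = 3/(-4 - 4*u²))
b(F, X) = -10*F*(1 + 2*F) (b(F, X) = (2*F + 1)*(-10*F) = (1 + 2*F)*(-10*F) = -10*F*(1 + 2*F))
(-38319 - 1*22174)/b(-119 - 1*(-67), T(8)) = (-38319 - 1*22174)/((-10*(-119 - 1*(-67))*(1 + 2*(-119 - 1*(-67))))) = (-38319 - 22174)/((-10*(-119 + 67)*(1 + 2*(-119 + 67)))) = -60493*1/(520*(1 + 2*(-52))) = -60493*1/(520*(1 - 104)) = -60493/((-10*(-52)*(-103))) = -60493/(-53560) = -60493*(-1/53560) = 60493/53560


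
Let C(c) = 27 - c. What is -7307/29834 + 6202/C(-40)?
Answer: 184540899/1998878 ≈ 92.322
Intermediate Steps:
-7307/29834 + 6202/C(-40) = -7307/29834 + 6202/(27 - 1*(-40)) = -7307*1/29834 + 6202/(27 + 40) = -7307/29834 + 6202/67 = 184540899/1998878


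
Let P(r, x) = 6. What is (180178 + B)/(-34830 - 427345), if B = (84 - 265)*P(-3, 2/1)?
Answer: -179092/462175 ≈ -0.38750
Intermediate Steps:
B = -1086 (B = (84 - 265)*6 = -181*6 = -1086)
(180178 + B)/(-34830 - 427345) = (180178 - 1086)/(-34830 - 427345) = 179092/(-462175) = 179092*(-1/462175) = -179092/462175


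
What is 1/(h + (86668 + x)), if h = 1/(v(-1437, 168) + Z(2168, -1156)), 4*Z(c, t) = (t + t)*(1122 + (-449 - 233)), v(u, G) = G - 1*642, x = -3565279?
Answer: -254794/886329211135 ≈ -2.8747e-7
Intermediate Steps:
v(u, G) = -642 + G (v(u, G) = G - 642 = -642 + G)
Z(c, t) = 220*t (Z(c, t) = ((t + t)*(1122 + (-449 - 233)))/4 = ((2*t)*(1122 - 682))/4 = ((2*t)*440)/4 = (880*t)/4 = 220*t)
h = -1/254794 (h = 1/((-642 + 168) + 220*(-1156)) = 1/(-474 - 254320) = 1/(-254794) = -1/254794 ≈ -3.9247e-6)
1/(h + (86668 + x)) = 1/(-1/254794 + (86668 - 3565279)) = 1/(-1/254794 - 3478611) = 1/(-886329211135/254794) = -254794/886329211135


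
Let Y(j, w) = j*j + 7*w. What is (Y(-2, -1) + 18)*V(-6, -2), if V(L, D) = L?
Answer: -90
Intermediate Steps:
Y(j, w) = j² + 7*w
(Y(-2, -1) + 18)*V(-6, -2) = (((-2)² + 7*(-1)) + 18)*(-6) = ((4 - 7) + 18)*(-6) = (-3 + 18)*(-6) = 15*(-6) = -90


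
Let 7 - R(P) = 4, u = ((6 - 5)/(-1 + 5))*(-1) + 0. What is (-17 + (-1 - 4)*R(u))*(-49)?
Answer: 1568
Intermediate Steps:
u = -¼ (u = (1/4)*(-1) + 0 = (1*(¼))*(-1) + 0 = (¼)*(-1) + 0 = -¼ + 0 = -¼ ≈ -0.25000)
R(P) = 3 (R(P) = 7 - 1*4 = 7 - 4 = 3)
(-17 + (-1 - 4)*R(u))*(-49) = (-17 + (-1 - 4)*3)*(-49) = (-17 - 5*3)*(-49) = (-17 - 15)*(-49) = -32*(-49) = 1568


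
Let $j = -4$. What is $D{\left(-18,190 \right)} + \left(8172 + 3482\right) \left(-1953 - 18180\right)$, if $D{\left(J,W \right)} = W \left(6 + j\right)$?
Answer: $-234629602$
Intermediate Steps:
$D{\left(J,W \right)} = 2 W$ ($D{\left(J,W \right)} = W \left(6 - 4\right) = W 2 = 2 W$)
$D{\left(-18,190 \right)} + \left(8172 + 3482\right) \left(-1953 - 18180\right) = 2 \cdot 190 + \left(8172 + 3482\right) \left(-1953 - 18180\right) = 380 + 11654 \left(-20133\right) = 380 - 234629982 = -234629602$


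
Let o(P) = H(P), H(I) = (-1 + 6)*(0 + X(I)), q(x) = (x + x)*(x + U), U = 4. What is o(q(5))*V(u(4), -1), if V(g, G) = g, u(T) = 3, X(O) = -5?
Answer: -75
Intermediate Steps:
q(x) = 2*x*(4 + x) (q(x) = (x + x)*(x + 4) = (2*x)*(4 + x) = 2*x*(4 + x))
H(I) = -25 (H(I) = (-1 + 6)*(0 - 5) = 5*(-5) = -25)
o(P) = -25
o(q(5))*V(u(4), -1) = -25*3 = -75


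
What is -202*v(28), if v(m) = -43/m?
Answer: 4343/14 ≈ 310.21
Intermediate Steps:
-202*v(28) = -(-8686)/28 = -202*(-43/28) = 4343/14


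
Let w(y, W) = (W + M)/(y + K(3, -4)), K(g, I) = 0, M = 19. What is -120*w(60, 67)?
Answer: -172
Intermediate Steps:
w(y, W) = (19 + W)/y (w(y, W) = (W + 19)/(y + 0) = (19 + W)/y)
-120*w(60, 67) = -120*(19 + 67)/60 = -2*86 = -120*43/30 = -172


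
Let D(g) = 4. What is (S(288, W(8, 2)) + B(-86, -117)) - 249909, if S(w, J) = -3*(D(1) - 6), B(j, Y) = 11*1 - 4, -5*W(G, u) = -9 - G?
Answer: -249896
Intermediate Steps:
W(G, u) = 9/5 + G/5 (W(G, u) = -(-9 - G)/5 = 9/5 + G/5)
B(j, Y) = 7 (B(j, Y) = 11 - 4 = 7)
S(w, J) = 6 (S(w, J) = -3*(4 - 6) = -3*(-2) = 6)
(S(288, W(8, 2)) + B(-86, -117)) - 249909 = (6 + 7) - 249909 = 13 - 249909 = -249896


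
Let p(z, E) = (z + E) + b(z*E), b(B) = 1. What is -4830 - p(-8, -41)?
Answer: -4782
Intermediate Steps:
p(z, E) = 1 + E + z (p(z, E) = (z + E) + 1 = (E + z) + 1 = 1 + E + z)
-4830 - p(-8, -41) = -4830 - (1 - 41 - 8) = -4830 - 1*(-48) = -4830 + 48 = -4782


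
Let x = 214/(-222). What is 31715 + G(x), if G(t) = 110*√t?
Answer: 31715 + 110*I*√11877/111 ≈ 31715.0 + 108.0*I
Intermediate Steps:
x = -107/111 (x = 214*(-1/222) = -107/111 ≈ -0.96396)
31715 + G(x) = 31715 + 110*√(-107/111) = 31715 + 110*(I*√11877/111) = 31715 + 110*I*√11877/111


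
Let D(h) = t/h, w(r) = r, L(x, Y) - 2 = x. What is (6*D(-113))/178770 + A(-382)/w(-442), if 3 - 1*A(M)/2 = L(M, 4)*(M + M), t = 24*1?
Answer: 977449431391/744070535 ≈ 1313.7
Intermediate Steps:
L(x, Y) = 2 + x
t = 24
A(M) = 6 - 4*M*(2 + M) (A(M) = 6 - 2*(2 + M)*(M + M) = 6 - 2*(2 + M)*2*M = 6 - 4*M*(2 + M))
D(h) = 24/h
(6*D(-113))/178770 + A(-382)/w(-442) = (6*(24/(-113)))/178770 + (6 - 4*(-382)*(2 - 382))/(-442) = (6*(24*(-1/113)))*(1/178770) + (6 - 4*(-382)*(-380))*(-1/442) = (6*(-24/113))*(1/178770) + (6 - 580640)*(-1/442) = -144/113*1/178770 - 580634*(-1/442) = -24/3366835 + 290317/221 = 977449431391/744070535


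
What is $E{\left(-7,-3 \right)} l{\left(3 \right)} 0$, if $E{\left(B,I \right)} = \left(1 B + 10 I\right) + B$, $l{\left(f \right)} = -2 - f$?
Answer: $0$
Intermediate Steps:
$E{\left(B,I \right)} = 2 B + 10 I$ ($E{\left(B,I \right)} = \left(B + 10 I\right) + B = 2 B + 10 I$)
$E{\left(-7,-3 \right)} l{\left(3 \right)} 0 = \left(2 \left(-7\right) + 10 \left(-3\right)\right) \left(-2 - 3\right) 0 = \left(-14 - 30\right) \left(-2 - 3\right) 0 = \left(-44\right) \left(-5\right) 0 = 220 \cdot 0 = 0$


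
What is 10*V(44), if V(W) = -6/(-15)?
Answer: 4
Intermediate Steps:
V(W) = ⅖ (V(W) = -6*(-1/15) = ⅖)
10*V(44) = 10*(⅖) = 4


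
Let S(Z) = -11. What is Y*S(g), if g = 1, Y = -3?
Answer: 33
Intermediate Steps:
Y*S(g) = -3*(-11) = 33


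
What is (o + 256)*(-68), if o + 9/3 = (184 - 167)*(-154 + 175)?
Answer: -41480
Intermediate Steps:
o = 354 (o = -3 + (184 - 167)*(-154 + 175) = -3 + 17*21 = -3 + 357 = 354)
(o + 256)*(-68) = (354 + 256)*(-68) = 610*(-68) = -41480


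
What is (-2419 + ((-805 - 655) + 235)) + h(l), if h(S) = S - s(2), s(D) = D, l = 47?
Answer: -3599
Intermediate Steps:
h(S) = -2 + S (h(S) = S - 1*2 = S - 2 = -2 + S)
(-2419 + ((-805 - 655) + 235)) + h(l) = (-2419 + ((-805 - 655) + 235)) + (-2 + 47) = (-2419 + (-1460 + 235)) + 45 = (-2419 - 1225) + 45 = -3644 + 45 = -3599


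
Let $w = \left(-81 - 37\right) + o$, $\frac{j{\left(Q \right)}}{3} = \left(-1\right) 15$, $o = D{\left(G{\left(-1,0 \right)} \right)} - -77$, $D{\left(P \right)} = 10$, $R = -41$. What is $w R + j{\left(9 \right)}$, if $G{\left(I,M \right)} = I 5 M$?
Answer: $1226$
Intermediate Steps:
$G{\left(I,M \right)} = 5 I M$
$o = 87$ ($o = 10 - -77 = 10 + 77 = 87$)
$j{\left(Q \right)} = -45$ ($j{\left(Q \right)} = 3 \left(\left(-1\right) 15\right) = 3 \left(-15\right) = -45$)
$w = -31$ ($w = \left(-81 - 37\right) + 87 = -118 + 87 = -31$)
$w R + j{\left(9 \right)} = \left(-31\right) \left(-41\right) - 45 = 1271 - 45 = 1226$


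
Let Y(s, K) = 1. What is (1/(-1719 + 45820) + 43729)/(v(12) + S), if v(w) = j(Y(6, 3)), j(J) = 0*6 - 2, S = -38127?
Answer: -1928492630/1681527029 ≈ -1.1469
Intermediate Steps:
j(J) = -2 (j(J) = 0 - 2 = -2)
v(w) = -2
(1/(-1719 + 45820) + 43729)/(v(12) + S) = (1/(-1719 + 45820) + 43729)/(-2 - 38127) = (1/44101 + 43729)/(-38129) = (1/44101 + 43729)*(-1/38129) = (1928492630/44101)*(-1/38129) = -1928492630/1681527029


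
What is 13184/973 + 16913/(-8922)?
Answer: 101171299/8681106 ≈ 11.654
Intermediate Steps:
13184/973 + 16913/(-8922) = 13184*(1/973) + 16913*(-1/8922) = 13184/973 - 16913/8922 = 101171299/8681106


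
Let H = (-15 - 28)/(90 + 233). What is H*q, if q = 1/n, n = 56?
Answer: -43/18088 ≈ -0.0023773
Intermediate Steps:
q = 1/56 ≈ 0.017857
H = -43/323 ≈ -0.13313
H*q = -43/323*1/56 = -43/18088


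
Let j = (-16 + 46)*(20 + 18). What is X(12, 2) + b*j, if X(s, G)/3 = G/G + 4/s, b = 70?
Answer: 79804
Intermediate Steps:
j = 1140 (j = 30*38 = 1140)
X(s, G) = 3 + 12/s (X(s, G) = 3*(G/G + 4/s) = 3*(1 + 4/s) = 3 + 12/s)
X(12, 2) + b*j = (3 + 12/12) + 70*1140 = (3 + 12*(1/12)) + 79800 = (3 + 1) + 79800 = 4 + 79800 = 79804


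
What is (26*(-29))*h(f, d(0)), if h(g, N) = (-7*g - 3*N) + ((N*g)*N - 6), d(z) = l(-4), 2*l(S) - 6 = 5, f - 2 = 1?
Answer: -71253/2 ≈ -35627.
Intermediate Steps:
f = 3 (f = 2 + 1 = 3)
l(S) = 11/2 (l(S) = 3 + (½)*5 = 3 + 5/2 = 11/2)
d(z) = 11/2
h(g, N) = -6 - 7*g - 3*N + g*N² (h(g, N) = (-7*g - 3*N) + (g*N² - 6) = (-7*g - 3*N) + (-6 + g*N²) = -6 - 7*g - 3*N + g*N²)
(26*(-29))*h(f, d(0)) = (26*(-29))*(-6 - 7*3 - 3*11/2 + 3*(11/2)²) = -754*(-6 - 21 - 33/2 + 3*(121/4)) = -754*(-6 - 21 - 33/2 + 363/4) = -754*189/4 = -71253/2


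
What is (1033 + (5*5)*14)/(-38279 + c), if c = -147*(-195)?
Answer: -1383/9614 ≈ -0.14385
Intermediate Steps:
c = 28665
(1033 + (5*5)*14)/(-38279 + c) = (1033 + (5*5)*14)/(-38279 + 28665) = (1033 + 25*14)/(-9614) = (1033 + 350)*(-1/9614) = 1383*(-1/9614) = -1383/9614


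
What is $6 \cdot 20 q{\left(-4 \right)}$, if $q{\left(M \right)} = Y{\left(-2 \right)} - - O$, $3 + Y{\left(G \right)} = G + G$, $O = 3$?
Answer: $-480$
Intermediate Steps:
$Y{\left(G \right)} = -3 + 2 G$ ($Y{\left(G \right)} = -3 + \left(G + G\right) = -3 + 2 G$)
$q{\left(M \right)} = -4$ ($q{\left(M \right)} = \left(-3 + 2 \left(-2\right)\right) - \left(-1\right) 3 = \left(-3 - 4\right) - -3 = -7 + 3 = -4$)
$6 \cdot 20 q{\left(-4 \right)} = 6 \cdot 20 \left(-4\right) = 120 \left(-4\right) = -480$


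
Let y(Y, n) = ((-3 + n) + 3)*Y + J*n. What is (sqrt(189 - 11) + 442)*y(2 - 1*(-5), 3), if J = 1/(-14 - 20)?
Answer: 9243 + 711*sqrt(178)/34 ≈ 9522.0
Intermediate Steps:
J = -1/34 (J = 1/(-34) = -1/34 ≈ -0.029412)
y(Y, n) = -n/34 + Y*n (y(Y, n) = ((-3 + n) + 3)*Y - n/34 = n*Y - n/34 = Y*n - n/34 = -n/34 + Y*n)
(sqrt(189 - 11) + 442)*y(2 - 1*(-5), 3) = (sqrt(189 - 11) + 442)*(3*(-1/34 + (2 - 1*(-5)))) = (sqrt(178) + 442)*(3*(-1/34 + (2 + 5))) = (442 + sqrt(178))*(3*(-1/34 + 7)) = (442 + sqrt(178))*(3*(237/34)) = (442 + sqrt(178))*(711/34) = 9243 + 711*sqrt(178)/34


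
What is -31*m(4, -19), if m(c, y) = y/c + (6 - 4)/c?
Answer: 527/4 ≈ 131.75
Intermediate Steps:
m(c, y) = 2/c + y/c (m(c, y) = y/c + 2/c = 2/c + y/c)
-31*m(4, -19) = -31*(2 - 19)/4 = -31*(-17)/4 = -31*(-17/4) = 527/4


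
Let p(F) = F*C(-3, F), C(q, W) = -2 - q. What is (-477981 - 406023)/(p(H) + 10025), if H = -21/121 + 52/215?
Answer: -5749341015/65200538 ≈ -88.179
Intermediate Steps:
H = 1777/26015 (H = -21*1/121 + 52*(1/215) = -21/121 + 52/215 = 1777/26015 ≈ 0.068307)
p(F) = F (p(F) = F*(-2 - 1*(-3)) = F*(-2 + 3) = F*1 = F)
(-477981 - 406023)/(p(H) + 10025) = (-477981 - 406023)/(1777/26015 + 10025) = -884004/260802152/26015 = -884004*26015/260802152 = -5749341015/65200538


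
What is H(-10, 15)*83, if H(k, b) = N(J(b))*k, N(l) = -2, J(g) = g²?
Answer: 1660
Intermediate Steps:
H(k, b) = -2*k
H(-10, 15)*83 = -2*(-10)*83 = 20*83 = 1660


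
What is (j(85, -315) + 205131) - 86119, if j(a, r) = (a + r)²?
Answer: 171912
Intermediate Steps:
(j(85, -315) + 205131) - 86119 = ((85 - 315)² + 205131) - 86119 = ((-230)² + 205131) - 86119 = (52900 + 205131) - 86119 = 258031 - 86119 = 171912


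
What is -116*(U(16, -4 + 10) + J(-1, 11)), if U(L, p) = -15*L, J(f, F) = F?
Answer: 26564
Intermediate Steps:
-116*(U(16, -4 + 10) + J(-1, 11)) = -116*(-15*16 + 11) = -116*(-240 + 11) = -116*(-229) = 26564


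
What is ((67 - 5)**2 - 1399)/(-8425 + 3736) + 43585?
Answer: 68122540/1563 ≈ 43585.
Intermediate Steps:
((67 - 5)**2 - 1399)/(-8425 + 3736) + 43585 = (62**2 - 1399)/(-4689) + 43585 = (3844 - 1399)*(-1/4689) + 43585 = 2445*(-1/4689) + 43585 = -815/1563 + 43585 = 68122540/1563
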